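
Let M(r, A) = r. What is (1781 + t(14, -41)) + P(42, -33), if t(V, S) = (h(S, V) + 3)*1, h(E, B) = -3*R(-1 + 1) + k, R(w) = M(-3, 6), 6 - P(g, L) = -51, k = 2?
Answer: 1852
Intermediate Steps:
P(g, L) = 57 (P(g, L) = 6 - 1*(-51) = 6 + 51 = 57)
R(w) = -3
h(E, B) = 11 (h(E, B) = -3*(-3) + 2 = 9 + 2 = 11)
t(V, S) = 14 (t(V, S) = (11 + 3)*1 = 14*1 = 14)
(1781 + t(14, -41)) + P(42, -33) = (1781 + 14) + 57 = 1795 + 57 = 1852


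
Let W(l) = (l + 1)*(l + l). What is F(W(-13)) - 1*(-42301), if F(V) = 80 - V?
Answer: 42069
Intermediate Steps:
W(l) = 2*l*(1 + l) (W(l) = (1 + l)*(2*l) = 2*l*(1 + l))
F(W(-13)) - 1*(-42301) = (80 - 2*(-13)*(1 - 13)) - 1*(-42301) = (80 - 2*(-13)*(-12)) + 42301 = (80 - 1*312) + 42301 = (80 - 312) + 42301 = -232 + 42301 = 42069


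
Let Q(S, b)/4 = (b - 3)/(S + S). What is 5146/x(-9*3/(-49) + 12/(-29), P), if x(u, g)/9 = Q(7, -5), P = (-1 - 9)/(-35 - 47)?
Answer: -18011/72 ≈ -250.15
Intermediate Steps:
Q(S, b) = 2*(-3 + b)/S (Q(S, b) = 4*((b - 3)/(S + S)) = 4*((-3 + b)/((2*S))) = 4*((-3 + b)*(1/(2*S))) = 4*((-3 + b)/(2*S)) = 2*(-3 + b)/S)
P = 5/41 (P = -10/(-82) = -10*(-1/82) = 5/41 ≈ 0.12195)
x(u, g) = -144/7 (x(u, g) = 9*(2*(-3 - 5)/7) = 9*(2*(⅐)*(-8)) = 9*(-16/7) = -144/7)
5146/x(-9*3/(-49) + 12/(-29), P) = 5146/(-144/7) = 5146*(-7/144) = -18011/72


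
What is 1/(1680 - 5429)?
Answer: -1/3749 ≈ -0.00026674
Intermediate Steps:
1/(1680 - 5429) = 1/(-3749) = -1/3749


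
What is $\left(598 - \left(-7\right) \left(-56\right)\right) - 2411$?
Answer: $-2205$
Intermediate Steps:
$\left(598 - \left(-7\right) \left(-56\right)\right) - 2411 = \left(598 - 392\right) - 2411 = 206 - 2411 = -2205$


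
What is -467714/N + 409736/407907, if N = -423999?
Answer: 40501274318/19216906677 ≈ 2.1076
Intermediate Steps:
-467714/N + 409736/407907 = -467714/(-423999) + 409736/407907 = -467714*(-1/423999) + 409736*(1/407907) = 467714/423999 + 409736/407907 = 40501274318/19216906677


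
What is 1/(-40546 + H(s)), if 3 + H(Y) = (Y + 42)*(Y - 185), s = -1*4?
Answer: -1/47731 ≈ -2.0951e-5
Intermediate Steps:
s = -4
H(Y) = -3 + (-185 + Y)*(42 + Y) (H(Y) = -3 + (Y + 42)*(Y - 185) = -3 + (42 + Y)*(-185 + Y) = -3 + (-185 + Y)*(42 + Y))
1/(-40546 + H(s)) = 1/(-40546 + (-7773 + (-4)**2 - 143*(-4))) = 1/(-40546 + (-7773 + 16 + 572)) = 1/(-40546 - 7185) = 1/(-47731) = -1/47731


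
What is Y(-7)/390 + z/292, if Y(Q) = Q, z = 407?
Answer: 78343/56940 ≈ 1.3759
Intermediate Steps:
Y(-7)/390 + z/292 = -7/390 + 407/292 = 78343/56940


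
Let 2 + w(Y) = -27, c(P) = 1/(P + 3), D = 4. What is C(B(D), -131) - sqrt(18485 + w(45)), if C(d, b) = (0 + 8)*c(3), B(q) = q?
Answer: 4/3 - 2*sqrt(4614) ≈ -134.52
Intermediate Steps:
c(P) = 1/(3 + P)
w(Y) = -29 (w(Y) = -2 - 27 = -29)
C(d, b) = 4/3 (C(d, b) = (0 + 8)/(3 + 3) = 8/6 = 8*(1/6) = 4/3)
C(B(D), -131) - sqrt(18485 + w(45)) = 4/3 - sqrt(18485 - 29) = 4/3 - sqrt(18456) = 4/3 - 2*sqrt(4614)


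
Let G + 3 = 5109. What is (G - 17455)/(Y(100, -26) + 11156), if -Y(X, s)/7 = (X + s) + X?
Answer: -12349/9938 ≈ -1.2426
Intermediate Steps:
G = 5106 (G = -3 + 5109 = 5106)
Y(X, s) = -14*X - 7*s (Y(X, s) = -7*((X + s) + X) = -7*(s + 2*X) = -14*X - 7*s)
(G - 17455)/(Y(100, -26) + 11156) = (5106 - 17455)/((-14*100 - 7*(-26)) + 11156) = -12349/((-1400 + 182) + 11156) = -12349/(-1218 + 11156) = -12349/9938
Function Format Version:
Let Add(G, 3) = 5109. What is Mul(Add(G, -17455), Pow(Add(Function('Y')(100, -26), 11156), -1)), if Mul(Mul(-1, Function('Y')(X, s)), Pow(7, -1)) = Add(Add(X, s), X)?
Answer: Rational(-12349, 9938) ≈ -1.2426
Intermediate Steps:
G = 5106 (G = Add(-3, 5109) = 5106)
Function('Y')(X, s) = Add(Mul(-14, X), Mul(-7, s)) (Function('Y')(X, s) = Mul(-7, Add(Add(X, s), X)) = Mul(-7, Add(s, Mul(2, X))) = Add(Mul(-14, X), Mul(-7, s)))
Mul(Add(G, -17455), Pow(Add(Function('Y')(100, -26), 11156), -1)) = Mul(Add(5106, -17455), Pow(Add(Add(Mul(-14, 100), Mul(-7, -26)), 11156), -1)) = Mul(-12349, Pow(Add(Add(-1400, 182), 11156), -1)) = Mul(-12349, Pow(Add(-1218, 11156), -1)) = Mul(-12349, Pow(9938, -1)) = Mul(-12349, Rational(1, 9938)) = Rational(-12349, 9938)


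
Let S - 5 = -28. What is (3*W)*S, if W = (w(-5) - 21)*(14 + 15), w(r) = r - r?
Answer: 42021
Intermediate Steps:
S = -23 (S = 5 - 28 = -23)
w(r) = 0
W = -609 (W = (0 - 21)*(14 + 15) = -21*29 = -609)
(3*W)*S = (3*(-609))*(-23) = -1827*(-23) = 42021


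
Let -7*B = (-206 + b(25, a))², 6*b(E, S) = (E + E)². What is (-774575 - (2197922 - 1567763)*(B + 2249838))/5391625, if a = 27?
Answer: -5937797001137/22644825 ≈ -2.6221e+5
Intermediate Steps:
b(E, S) = 2*E²/3 (b(E, S) = (E + E)²/6 = (2*E)²/6 = (4*E²)/6 = 2*E²/3)
B = -399424/63 (B = -(-206 + (⅔)*25²)²/7 = -(-206 + (⅔)*625)²/7 = -(-206 + 1250/3)²/7 = -(632/3)²/7 = -⅐*399424/9 = -399424/63 ≈ -6340.1)
(-774575 - (2197922 - 1567763)*(B + 2249838))/5391625 = (-774575 - (2197922 - 1567763)*(-399424/63 + 2249838))/5391625 = (-774575 - 630159*141340370/63)*(1/5391625) = (-774575 - 1*29688968739610/21)*(1/5391625) = (-774575 - 29688968739610/21)*(1/5391625) = -29688985005685/21*1/5391625 = -5937797001137/22644825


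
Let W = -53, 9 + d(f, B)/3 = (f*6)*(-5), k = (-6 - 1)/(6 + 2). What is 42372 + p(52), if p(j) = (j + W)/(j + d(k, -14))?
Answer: 17584376/415 ≈ 42372.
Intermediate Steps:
k = -7/8 ≈ -0.87500
d(f, B) = -27 - 90*f (d(f, B) = -27 + 3*((f*6)*(-5)) = -27 + 3*((6*f)*(-5)) = -27 + 3*(-30*f) = -27 - 90*f)
p(j) = (-53 + j)/(207/4 + j) (p(j) = (j - 53)/(j + (-27 - 90*(-7/8))) = (-53 + j)/(j + (-27 + 315/4)) = (-53 + j)/(j + 207/4) = (-53 + j)/(207/4 + j))
42372 + p(52) = 42372 + 4*(-53 + 52)/(207 + 4*52) = 42372 + 4*(-1)/(207 + 208) = 42372 + 4*(-1)/415 = 42372 + 4*(1/415)*(-1) = 42372 - 4/415 = 17584376/415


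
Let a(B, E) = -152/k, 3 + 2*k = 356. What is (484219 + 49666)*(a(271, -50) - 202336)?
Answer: -38132689143120/353 ≈ -1.0802e+11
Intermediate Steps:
k = 353/2 (k = -3/2 + (½)*356 = -3/2 + 178 = 353/2 ≈ 176.50)
a(B, E) = -304/353 (a(B, E) = -152/353/2 = -152*2/353 = -304/353)
(484219 + 49666)*(a(271, -50) - 202336) = (484219 + 49666)*(-304/353 - 202336) = 533885*(-71424912/353) = -38132689143120/353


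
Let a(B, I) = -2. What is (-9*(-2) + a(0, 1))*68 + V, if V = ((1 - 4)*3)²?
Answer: 1169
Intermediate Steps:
V = 81 (V = (-3*3)² = (-9)² = 81)
(-9*(-2) + a(0, 1))*68 + V = (-9*(-2) - 2)*68 + 81 = (18 - 2)*68 + 81 = 16*68 + 81 = 1088 + 81 = 1169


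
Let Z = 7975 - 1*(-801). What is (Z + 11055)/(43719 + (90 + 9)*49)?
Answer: 19831/48570 ≈ 0.40830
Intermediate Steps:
Z = 8776 (Z = 7975 + 801 = 8776)
(Z + 11055)/(43719 + (90 + 9)*49) = (8776 + 11055)/(43719 + (90 + 9)*49) = 19831/(43719 + 99*49) = 19831/(43719 + 4851) = 19831/48570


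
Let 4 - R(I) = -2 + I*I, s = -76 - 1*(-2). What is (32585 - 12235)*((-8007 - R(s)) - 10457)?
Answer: -264427900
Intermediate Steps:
s = -74 (s = -76 + 2 = -74)
R(I) = 6 - I² (R(I) = 4 - (-2 + I*I) = 4 - (-2 + I²) = 4 + (2 - I²) = 6 - I²)
(32585 - 12235)*((-8007 - R(s)) - 10457) = (32585 - 12235)*((-8007 - (6 - 1*(-74)²)) - 10457) = 20350*((-8007 - (6 - 1*5476)) - 10457) = 20350*((-8007 - (6 - 5476)) - 10457) = 20350*((-8007 - 1*(-5470)) - 10457) = 20350*((-8007 + 5470) - 10457) = 20350*(-2537 - 10457) = 20350*(-12994) = -264427900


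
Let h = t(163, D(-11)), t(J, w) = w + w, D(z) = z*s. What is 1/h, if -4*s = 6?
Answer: 1/33 ≈ 0.030303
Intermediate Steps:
s = -3/2 (s = -¼*6 = -3/2 ≈ -1.5000)
D(z) = -3*z/2 (D(z) = z*(-3/2) = -3*z/2)
t(J, w) = 2*w
h = 33 (h = 2*(-3/2*(-11)) = 2*(33/2) = 33)
1/h = 1/33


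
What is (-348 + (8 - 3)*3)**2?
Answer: 110889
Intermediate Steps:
(-348 + (8 - 3)*3)**2 = (-348 + 5*3)**2 = (-348 + 15)**2 = (-333)**2 = 110889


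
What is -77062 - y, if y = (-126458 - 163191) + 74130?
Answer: 138457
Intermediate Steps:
y = -215519 (y = -289649 + 74130 = -215519)
-77062 - y = -77062 - 1*(-215519) = -77062 + 215519 = 138457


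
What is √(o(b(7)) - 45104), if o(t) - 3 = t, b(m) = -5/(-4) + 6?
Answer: 5*I*√7215/2 ≈ 212.35*I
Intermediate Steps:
b(m) = 29/4 (b(m) = -¼*(-5) + 6 = 5/4 + 6 = 29/4)
o(t) = 3 + t
√(o(b(7)) - 45104) = √((3 + 29/4) - 45104) = √(41/4 - 45104) = √(-180375/4) = 5*I*√7215/2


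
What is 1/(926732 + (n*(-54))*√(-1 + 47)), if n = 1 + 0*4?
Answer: 231683/214708016422 + 27*√46/429416032844 ≈ 1.0795e-6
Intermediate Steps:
n = 1 (n = 1 + 0 = 1)
1/(926732 + (n*(-54))*√(-1 + 47)) = 1/(926732 + (1*(-54))*√(-1 + 47)) = 1/(926732 - 54*√46)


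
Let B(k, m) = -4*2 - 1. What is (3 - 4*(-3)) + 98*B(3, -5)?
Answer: -867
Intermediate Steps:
B(k, m) = -9 (B(k, m) = -8 - 1 = -9)
(3 - 4*(-3)) + 98*B(3, -5) = (3 - 4*(-3)) + 98*(-9) = (3 + 12) - 882 = 15 - 882 = -867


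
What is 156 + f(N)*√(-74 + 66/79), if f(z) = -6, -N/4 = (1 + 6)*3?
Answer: 156 - 204*I*√395/79 ≈ 156.0 - 51.322*I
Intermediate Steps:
N = -84 (N = -4*(1 + 6)*3 = -28*3 = -4*21 = -84)
156 + f(N)*√(-74 + 66/79) = 156 - 6*√(-74 + 66/79) = 156 - 204*I*√395/79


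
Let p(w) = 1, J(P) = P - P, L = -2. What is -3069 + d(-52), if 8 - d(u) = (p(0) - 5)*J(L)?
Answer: -3061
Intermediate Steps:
J(P) = 0
d(u) = 8 (d(u) = 8 - (1 - 5)*0 = 8 - (-4)*0 = 8 - 1*0 = 8 + 0 = 8)
-3069 + d(-52) = -3069 + 8 = -3061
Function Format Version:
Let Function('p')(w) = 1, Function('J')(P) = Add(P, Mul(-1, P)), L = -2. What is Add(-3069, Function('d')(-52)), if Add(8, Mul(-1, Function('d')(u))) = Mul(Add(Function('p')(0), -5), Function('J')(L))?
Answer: -3061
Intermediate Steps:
Function('J')(P) = 0
Function('d')(u) = 8 (Function('d')(u) = Add(8, Mul(-1, Mul(Add(1, -5), 0))) = Add(8, Mul(-1, Mul(-4, 0))) = Add(8, Mul(-1, 0)) = Add(8, 0) = 8)
Add(-3069, Function('d')(-52)) = Add(-3069, 8) = -3061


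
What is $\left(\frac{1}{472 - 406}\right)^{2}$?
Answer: $\frac{1}{4356} \approx 0.00022957$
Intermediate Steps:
$\left(\frac{1}{472 - 406}\right)^{2} = \left(\frac{1}{66}\right)^{2} = \frac{1}{4356}$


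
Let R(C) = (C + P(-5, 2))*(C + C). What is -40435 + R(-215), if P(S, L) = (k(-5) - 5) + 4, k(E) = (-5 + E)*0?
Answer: 52445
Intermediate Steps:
k(E) = 0
P(S, L) = -1 (P(S, L) = (0 - 5) + 4 = -5 + 4 = -1)
R(C) = 2*C*(-1 + C) (R(C) = (C - 1)*(C + C) = (-1 + C)*(2*C) = 2*C*(-1 + C))
-40435 + R(-215) = -40435 + 2*(-215)*(-1 - 215) = -40435 + 2*(-215)*(-216) = -40435 + 92880 = 52445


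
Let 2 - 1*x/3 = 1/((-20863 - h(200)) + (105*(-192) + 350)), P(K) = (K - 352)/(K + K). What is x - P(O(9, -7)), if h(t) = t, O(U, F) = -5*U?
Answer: 5845109/3678570 ≈ 1.5890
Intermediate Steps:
P(K) = (-352 + K)/(2*K) (P(K) = (-352 + K)/((2*K)) = (-352 + K)*(1/(2*K)) = (-352 + K)/(2*K))
x = 245241/40873 (x = 6 - 3/((-20863 - 1*200) + (105*(-192) + 350)) = 6 - 3/((-20863 - 200) + (-20160 + 350)) = 6 - 3/(-21063 - 19810) = 6 - 3/(-40873) = 6 - 3*(-1/40873) = 6 + 3/40873 = 245241/40873 ≈ 6.0001)
x - P(O(9, -7)) = 245241/40873 - (-352 - 5*9)/(2*((-5*9))) = 245241/40873 - (-352 - 45)/(2*(-45)) = 245241/40873 - (-1)*(-397)/(2*45) = 245241/40873 - 1*397/90 = 245241/40873 - 397/90 = 5845109/3678570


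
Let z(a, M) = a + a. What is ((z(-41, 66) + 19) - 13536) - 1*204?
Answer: -13803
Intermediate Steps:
z(a, M) = 2*a
((z(-41, 66) + 19) - 13536) - 1*204 = ((2*(-41) + 19) - 13536) - 1*204 = ((-82 + 19) - 13536) - 204 = (-63 - 13536) - 204 = -13599 - 204 = -13803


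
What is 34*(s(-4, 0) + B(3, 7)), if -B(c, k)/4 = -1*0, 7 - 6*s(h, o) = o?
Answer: 119/3 ≈ 39.667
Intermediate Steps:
s(h, o) = 7/6 - o/6
B(c, k) = 0 (B(c, k) = -(-4)*0 = -4*0 = 0)
34*(s(-4, 0) + B(3, 7)) = 34*((7/6 - ⅙*0) + 0) = 34*((7/6 + 0) + 0) = 34*(7/6 + 0) = 34*(7/6) = 119/3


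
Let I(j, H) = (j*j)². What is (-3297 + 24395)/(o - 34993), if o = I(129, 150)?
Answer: 10549/138443944 ≈ 7.6197e-5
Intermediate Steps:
I(j, H) = j⁴ (I(j, H) = (j²)² = j⁴)
o = 276922881 (o = 129⁴ = 276922881)
(-3297 + 24395)/(o - 34993) = (-3297 + 24395)/(276922881 - 34993) = 21098/276887888 = 21098*(1/276887888) = 10549/138443944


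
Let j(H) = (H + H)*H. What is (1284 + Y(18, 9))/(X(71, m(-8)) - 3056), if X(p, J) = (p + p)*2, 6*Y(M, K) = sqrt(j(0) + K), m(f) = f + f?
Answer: -367/792 ≈ -0.46338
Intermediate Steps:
j(H) = 2*H**2 (j(H) = (2*H)*H = 2*H**2)
m(f) = 2*f
Y(M, K) = sqrt(K)/6 (Y(M, K) = sqrt(2*0**2 + K)/6 = sqrt(2*0 + K)/6 = sqrt(0 + K)/6 = sqrt(K)/6)
X(p, J) = 4*p (X(p, J) = (2*p)*2 = 4*p)
(1284 + Y(18, 9))/(X(71, m(-8)) - 3056) = (1284 + sqrt(9)/6)/(4*71 - 3056) = (1284 + (1/6)*3)/(284 - 3056) = (1284 + 1/2)/(-2772) = (2569/2)*(-1/2772) = -367/792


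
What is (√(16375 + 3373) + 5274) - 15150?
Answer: -9876 + 2*√4937 ≈ -9735.5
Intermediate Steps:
(√(16375 + 3373) + 5274) - 15150 = (√19748 + 5274) - 15150 = (2*√4937 + 5274) - 15150 = (5274 + 2*√4937) - 15150 = -9876 + 2*√4937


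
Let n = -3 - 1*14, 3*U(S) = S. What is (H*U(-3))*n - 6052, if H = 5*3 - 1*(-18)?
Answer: -5491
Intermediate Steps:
U(S) = S/3
n = -17 (n = -3 - 14 = -17)
H = 33 (H = 15 + 18 = 33)
(H*U(-3))*n - 6052 = (33*((⅓)*(-3)))*(-17) - 6052 = (33*(-1))*(-17) - 6052 = -33*(-17) - 6052 = 561 - 6052 = -5491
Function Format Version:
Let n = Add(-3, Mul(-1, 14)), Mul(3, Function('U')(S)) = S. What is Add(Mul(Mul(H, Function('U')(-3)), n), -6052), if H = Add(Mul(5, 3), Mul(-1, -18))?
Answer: -5491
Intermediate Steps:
Function('U')(S) = Mul(Rational(1, 3), S)
n = -17 (n = Add(-3, -14) = -17)
H = 33 (H = Add(15, 18) = 33)
Add(Mul(Mul(H, Function('U')(-3)), n), -6052) = Add(Mul(Mul(33, Mul(Rational(1, 3), -3)), -17), -6052) = Add(Mul(Mul(33, -1), -17), -6052) = Add(Mul(-33, -17), -6052) = Add(561, -6052) = -5491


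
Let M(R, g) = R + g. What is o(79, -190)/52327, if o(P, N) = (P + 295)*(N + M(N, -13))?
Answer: -13362/4757 ≈ -2.8089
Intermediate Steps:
o(P, N) = (-13 + 2*N)*(295 + P) (o(P, N) = (P + 295)*(N + (N - 13)) = (295 + P)*(N + (-13 + N)) = (295 + P)*(-13 + 2*N) = (-13 + 2*N)*(295 + P))
o(79, -190)/52327 = (-3835 + 590*(-190) - 190*79 + 79*(-13 - 190))/52327 = (-3835 - 112100 - 15010 + 79*(-203))*(1/52327) = (-3835 - 112100 - 15010 - 16037)*(1/52327) = -146982*1/52327 = -13362/4757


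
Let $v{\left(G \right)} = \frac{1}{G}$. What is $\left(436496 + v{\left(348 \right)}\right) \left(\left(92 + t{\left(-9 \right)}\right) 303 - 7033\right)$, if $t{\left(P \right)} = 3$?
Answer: $\frac{826035511742}{87} \approx 9.4947 \cdot 10^{9}$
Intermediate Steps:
$\left(436496 + v{\left(348 \right)}\right) \left(\left(92 + t{\left(-9 \right)}\right) 303 - 7033\right) = \left(436496 + \frac{1}{348}\right) \left(\left(92 + 3\right) 303 - 7033\right) = \left(436496 + \frac{1}{348}\right) \left(95 \cdot 303 - 7033\right) = \frac{151900609 \left(28785 - 7033\right)}{348} = \frac{151900609}{348} \cdot 21752 = \frac{826035511742}{87}$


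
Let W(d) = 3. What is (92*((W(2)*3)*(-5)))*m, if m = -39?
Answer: 161460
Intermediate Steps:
(92*((W(2)*3)*(-5)))*m = (92*((3*3)*(-5)))*(-39) = (92*(9*(-5)))*(-39) = (92*(-45))*(-39) = -4140*(-39) = 161460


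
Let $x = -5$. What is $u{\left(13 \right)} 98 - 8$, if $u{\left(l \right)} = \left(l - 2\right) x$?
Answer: $-5398$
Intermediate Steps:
$u{\left(l \right)} = 10 - 5 l$ ($u{\left(l \right)} = \left(l - 2\right) \left(-5\right) = \left(-2 + l\right) \left(-5\right) = 10 - 5 l$)
$u{\left(13 \right)} 98 - 8 = \left(10 - 65\right) 98 - 8 = \left(-55\right) 98 - 8 = -5390 - 8 = -5398$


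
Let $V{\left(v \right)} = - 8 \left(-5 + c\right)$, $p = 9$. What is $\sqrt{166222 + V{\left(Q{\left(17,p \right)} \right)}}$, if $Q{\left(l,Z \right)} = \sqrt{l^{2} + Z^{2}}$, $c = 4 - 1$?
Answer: $\sqrt{166238} \approx 407.72$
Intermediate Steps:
$c = 3$ ($c = 4 - 1 = 3$)
$Q{\left(l,Z \right)} = \sqrt{Z^{2} + l^{2}}$
$V{\left(v \right)} = 16$ ($V{\left(v \right)} = - 8 \left(-5 + 3\right) = \left(-8\right) \left(-2\right) = 16$)
$\sqrt{166222 + V{\left(Q{\left(17,p \right)} \right)}} = \sqrt{166222 + 16} = \sqrt{166238}$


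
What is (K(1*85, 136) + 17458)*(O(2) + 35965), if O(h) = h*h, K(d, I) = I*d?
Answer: 1043748442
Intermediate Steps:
O(h) = h²
(K(1*85, 136) + 17458)*(O(2) + 35965) = (136*(1*85) + 17458)*(2² + 35965) = (136*85 + 17458)*(4 + 35965) = (11560 + 17458)*35969 = 29018*35969 = 1043748442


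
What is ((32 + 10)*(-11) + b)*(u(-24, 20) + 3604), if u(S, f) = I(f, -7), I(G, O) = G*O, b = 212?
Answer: -866000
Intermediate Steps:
u(S, f) = -7*f (u(S, f) = f*(-7) = -7*f)
((32 + 10)*(-11) + b)*(u(-24, 20) + 3604) = ((32 + 10)*(-11) + 212)*(-7*20 + 3604) = (42*(-11) + 212)*(-140 + 3604) = (-462 + 212)*3464 = -250*3464 = -866000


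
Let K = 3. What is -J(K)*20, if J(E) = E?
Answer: -60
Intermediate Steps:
-J(K)*20 = -1*3*20 = -3*20 = -60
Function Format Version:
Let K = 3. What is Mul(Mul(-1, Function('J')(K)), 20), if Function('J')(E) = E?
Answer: -60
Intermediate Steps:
Mul(Mul(-1, Function('J')(K)), 20) = Mul(Mul(-1, 3), 20) = Mul(-3, 20) = -60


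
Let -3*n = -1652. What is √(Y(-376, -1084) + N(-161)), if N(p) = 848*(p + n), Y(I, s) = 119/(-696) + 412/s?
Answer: √2938904366244558/94308 ≈ 574.84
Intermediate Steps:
n = 1652/3 (n = -⅓*(-1652) = 1652/3 ≈ 550.67)
Y(I, s) = -119/696 + 412/s (Y(I, s) = 119*(-1/696) + 412/s = -119/696 + 412/s)
N(p) = 1400896/3 + 848*p (N(p) = 848*(p + 1652/3) = 848*(1652/3 + p) = 1400896/3 + 848*p)
√(Y(-376, -1084) + N(-161)) = √((-119/696 + 412/(-1084)) + (1400896/3 + 848*(-161))) = √((-119/696 + 412*(-1/1084)) + (1400896/3 - 136528)) = √((-119/696 - 103/271) + 991312/3) = √(-103937/188616 + 991312/3) = √(62325664127/188616) = √2938904366244558/94308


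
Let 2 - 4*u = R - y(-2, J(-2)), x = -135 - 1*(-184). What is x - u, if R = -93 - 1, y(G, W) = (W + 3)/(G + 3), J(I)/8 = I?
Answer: 113/4 ≈ 28.250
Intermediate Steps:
J(I) = 8*I
x = 49 (x = -135 + 184 = 49)
y(G, W) = (3 + W)/(3 + G)
R = -94
u = 83/4 (u = 1/2 - (-94 - (3 + 8*(-2))/(3 - 2))/4 = 1/2 - (-94 - (3 - 16)/1)/4 = 1/2 - (-94 - (-13))/4 = 1/2 - (-94 - 1*(-13))/4 = 1/2 - (-94 + 13)/4 = 1/2 - 1/4*(-81) = 1/2 + 81/4 = 83/4 ≈ 20.750)
x - u = 49 - 1*83/4 = 49 - 83/4 = 113/4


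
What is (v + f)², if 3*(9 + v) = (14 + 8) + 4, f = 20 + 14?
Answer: 10201/9 ≈ 1133.4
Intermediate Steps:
f = 34
v = -⅓ (v = -9 + ((14 + 8) + 4)/3 = -9 + (22 + 4)/3 = -9 + (⅓)*26 = -9 + 26/3 = -⅓ ≈ -0.33333)
(v + f)² = (-⅓ + 34)² = (101/3)² = 10201/9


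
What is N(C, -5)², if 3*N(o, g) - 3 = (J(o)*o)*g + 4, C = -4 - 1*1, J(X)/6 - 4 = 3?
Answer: 1117249/9 ≈ 1.2414e+5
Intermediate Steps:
J(X) = 42 (J(X) = 24 + 6*3 = 24 + 18 = 42)
C = -5 (C = -4 - 1 = -5)
N(o, g) = 7/3 + 14*g*o (N(o, g) = 1 + ((42*o)*g + 4)/3 = 1 + (42*g*o + 4)/3 = 1 + (4 + 42*g*o)/3 = 1 + (4/3 + 14*g*o) = 7/3 + 14*g*o)
N(C, -5)² = (7/3 + 14*(-5)*(-5))² = (7/3 + 350)² = (1057/3)² = 1117249/9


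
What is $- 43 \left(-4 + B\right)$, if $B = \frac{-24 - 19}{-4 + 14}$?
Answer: $\frac{3569}{10} \approx 356.9$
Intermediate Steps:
$B = - \frac{43}{10} \approx -4.3$
$- 43 \left(-4 + B\right) = - 43 \left(-4 - \frac{43}{10}\right) = \left(-43\right) \left(- \frac{83}{10}\right) = \frac{3569}{10}$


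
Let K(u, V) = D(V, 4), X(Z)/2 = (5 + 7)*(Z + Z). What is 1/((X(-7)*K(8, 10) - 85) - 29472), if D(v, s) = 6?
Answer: -1/31573 ≈ -3.1673e-5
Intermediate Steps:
X(Z) = 48*Z (X(Z) = 2*((5 + 7)*(Z + Z)) = 2*(12*(2*Z)) = 2*(24*Z) = 48*Z)
K(u, V) = 6
1/((X(-7)*K(8, 10) - 85) - 29472) = 1/(((48*(-7))*6 - 85) - 29472) = 1/((-336*6 - 85) - 29472) = 1/((-2016 - 85) - 29472) = 1/(-2101 - 29472) = 1/(-31573) = -1/31573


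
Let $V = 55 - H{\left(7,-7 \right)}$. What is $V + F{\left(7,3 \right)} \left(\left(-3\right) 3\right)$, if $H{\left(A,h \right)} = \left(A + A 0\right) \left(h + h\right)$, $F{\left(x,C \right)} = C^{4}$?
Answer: $-576$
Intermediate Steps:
$H{\left(A,h \right)} = 2 A h$ ($H{\left(A,h \right)} = \left(A + 0\right) 2 h = A 2 h = 2 A h$)
$V = 153$ ($V = 55 - 2 \cdot 7 \left(-7\right) = 55 - -98 = 55 + 98 = 153$)
$V + F{\left(7,3 \right)} \left(\left(-3\right) 3\right) = 153 + 3^{4} \left(\left(-3\right) 3\right) = 153 + 81 \left(-9\right) = 153 - 729 = -576$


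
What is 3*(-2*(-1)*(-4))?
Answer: -24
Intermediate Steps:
3*(-2*(-1)*(-4)) = 3*(2*(-4)) = 3*(-8) = -24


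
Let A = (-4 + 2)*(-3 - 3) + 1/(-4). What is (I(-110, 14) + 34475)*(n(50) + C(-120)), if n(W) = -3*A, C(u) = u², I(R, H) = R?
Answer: 1974578535/4 ≈ 4.9364e+8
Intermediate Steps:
A = 47/4 (A = -2*(-6) - ¼ = 12 - ¼ = 47/4 ≈ 11.750)
n(W) = -141/4 (n(W) = -3*47/4 = -141/4)
(I(-110, 14) + 34475)*(n(50) + C(-120)) = (-110 + 34475)*(-141/4 + (-120)²) = 34365*(-141/4 + 14400) = 34365*(57459/4) = 1974578535/4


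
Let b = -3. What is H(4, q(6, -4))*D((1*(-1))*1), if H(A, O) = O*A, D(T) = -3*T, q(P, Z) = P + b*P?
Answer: -144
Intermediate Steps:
q(P, Z) = -2*P (q(P, Z) = P - 3*P = -2*P)
H(A, O) = A*O
H(4, q(6, -4))*D((1*(-1))*1) = (4*(-2*6))*(-3*1*(-1)) = (4*(-12))*(-(-3)) = -(-144)*(-1) = -48*3 = -144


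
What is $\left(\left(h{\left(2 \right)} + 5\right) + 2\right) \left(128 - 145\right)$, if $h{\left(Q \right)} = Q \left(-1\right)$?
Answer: $-85$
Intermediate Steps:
$h{\left(Q \right)} = - Q$
$\left(\left(h{\left(2 \right)} + 5\right) + 2\right) \left(128 - 145\right) = \left(\left(\left(-1\right) 2 + 5\right) + 2\right) \left(128 - 145\right) = \left(\left(-2 + 5\right) + 2\right) \left(-17\right) = \left(3 + 2\right) \left(-17\right) = 5 \left(-17\right) = -85$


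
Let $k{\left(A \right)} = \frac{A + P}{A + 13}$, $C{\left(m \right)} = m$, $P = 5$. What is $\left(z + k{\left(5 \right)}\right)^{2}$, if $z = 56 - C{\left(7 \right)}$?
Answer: $\frac{198916}{81} \approx 2455.8$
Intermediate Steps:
$z = 49$ ($z = 56 - 7 = 49$)
$k{\left(A \right)} = \frac{5 + A}{13 + A}$ ($k{\left(A \right)} = \frac{A + 5}{A + 13} = \frac{5 + A}{13 + A}$)
$\left(z + k{\left(5 \right)}\right)^{2} = \left(49 + \frac{5 + 5}{13 + 5}\right)^{2} = \left(49 + \frac{1}{18} \cdot 10\right)^{2} = \left(49 + \frac{5}{9}\right)^{2} = \left(\frac{446}{9}\right)^{2} = \frac{198916}{81}$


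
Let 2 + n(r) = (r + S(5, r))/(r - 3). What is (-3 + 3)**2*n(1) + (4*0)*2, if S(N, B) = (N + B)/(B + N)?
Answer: 0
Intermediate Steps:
S(N, B) = 1 (S(N, B) = (B + N)/(B + N) = 1)
n(r) = -2 + (1 + r)/(-3 + r) (n(r) = -2 + (r + 1)/(r - 3) = -2 + (1 + r)/(-3 + r))
(-3 + 3)**2*n(1) + (4*0)*2 = (-3 + 3)**2*((7 - 1*1)/(-3 + 1)) + (4*0)*2 = 0**2*((7 - 1)/(-2)) + 0*2 = 0*(-1/2*6) + 0 = 0*(-3) + 0 = 0 + 0 = 0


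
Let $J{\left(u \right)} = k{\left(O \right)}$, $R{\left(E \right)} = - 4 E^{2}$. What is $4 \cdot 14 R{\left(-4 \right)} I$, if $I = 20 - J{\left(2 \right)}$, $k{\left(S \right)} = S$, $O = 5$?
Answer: $-53760$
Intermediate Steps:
$J{\left(u \right)} = 5$
$I = 15$ ($I = 20 - 5 = 15$)
$4 \cdot 14 R{\left(-4 \right)} I = 4 \cdot 14 \left(- 4 \left(-4\right)^{2}\right) 15 = 56 \left(\left(-4\right) 16\right) 15 = 56 \left(-64\right) 15 = \left(-3584\right) 15 = -53760$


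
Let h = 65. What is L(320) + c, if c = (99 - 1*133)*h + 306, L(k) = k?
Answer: -1584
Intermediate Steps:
c = -1904 (c = (99 - 1*133)*65 + 306 = (99 - 133)*65 + 306 = -34*65 + 306 = -2210 + 306 = -1904)
L(320) + c = 320 - 1904 = -1584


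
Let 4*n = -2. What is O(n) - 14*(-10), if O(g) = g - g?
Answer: 140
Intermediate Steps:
n = -½ (n = (¼)*(-2) = -½ ≈ -0.50000)
O(g) = 0
O(n) - 14*(-10) = 0 - 14*(-10) = 0 + 140 = 140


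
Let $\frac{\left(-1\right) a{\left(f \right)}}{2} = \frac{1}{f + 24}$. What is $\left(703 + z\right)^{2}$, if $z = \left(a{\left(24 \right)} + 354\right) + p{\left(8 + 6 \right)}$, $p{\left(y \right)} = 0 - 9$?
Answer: $\frac{632572801}{576} \approx 1.0982 \cdot 10^{6}$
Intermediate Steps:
$p{\left(y \right)} = -9$ ($p{\left(y \right)} = 0 - 9 = -9$)
$a{\left(f \right)} = - \frac{2}{24 + f}$ ($a{\left(f \right)} = - \frac{2}{f + 24} = - \frac{2}{24 + f}$)
$z = \frac{8279}{24}$ ($z = \left(- \frac{2}{24 + 24} + 354\right) - 9 = \left(- \frac{2}{48} + 354\right) - 9 = \left(\left(-2\right) \frac{1}{48} + 354\right) - 9 = \left(- \frac{1}{24} + 354\right) - 9 = \frac{8495}{24} - 9 = \frac{8279}{24} \approx 344.96$)
$\left(703 + z\right)^{2} = \left(703 + \frac{8279}{24}\right)^{2} = \left(\frac{25151}{24}\right)^{2} = \frac{632572801}{576}$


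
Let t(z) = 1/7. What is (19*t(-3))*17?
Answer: 323/7 ≈ 46.143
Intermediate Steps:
t(z) = ⅐
(19*t(-3))*17 = (19*(⅐))*17 = (19/7)*17 = 323/7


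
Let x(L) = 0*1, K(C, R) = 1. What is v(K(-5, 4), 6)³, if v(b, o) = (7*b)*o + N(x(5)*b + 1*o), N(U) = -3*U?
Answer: 13824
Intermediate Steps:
x(L) = 0
v(b, o) = -3*o + 7*b*o (v(b, o) = (7*b)*o - 3*(0*b + 1*o) = 7*b*o - 3*(0 + o) = 7*b*o - 3*o = -3*o + 7*b*o)
v(K(-5, 4), 6)³ = (6*(-3 + 7*1))³ = (6*(-3 + 7))³ = (6*4)³ = 24³ = 13824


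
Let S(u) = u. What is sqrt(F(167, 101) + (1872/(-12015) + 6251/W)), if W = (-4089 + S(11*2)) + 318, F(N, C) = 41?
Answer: sqrt(981346906675770)/5004915 ≈ 6.2591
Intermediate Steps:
W = -3749 (W = (-4089 + 11*2) + 318 = (-4089 + 22) + 318 = -4067 + 318 = -3749)
sqrt(F(167, 101) + (1872/(-12015) + 6251/W)) = sqrt(41 + (1872/(-12015) + 6251/(-3749))) = sqrt(41 + (1872*(-1/12015) + 6251*(-1/3749))) = sqrt(41 + (-208/1335 - 6251/3749)) = sqrt(41 - 9124877/5004915) = sqrt(196076638/5004915) = sqrt(981346906675770)/5004915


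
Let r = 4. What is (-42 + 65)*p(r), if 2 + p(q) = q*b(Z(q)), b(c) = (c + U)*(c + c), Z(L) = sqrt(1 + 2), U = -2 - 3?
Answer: 506 - 920*sqrt(3) ≈ -1087.5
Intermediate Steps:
U = -5
Z(L) = sqrt(3)
b(c) = 2*c*(-5 + c) (b(c) = (c - 5)*(c + c) = (-5 + c)*(2*c) = 2*c*(-5 + c))
p(q) = -2 + 2*q*sqrt(3)*(-5 + sqrt(3)) (p(q) = -2 + q*(2*sqrt(3)*(-5 + sqrt(3))) = -2 + 2*q*sqrt(3)*(-5 + sqrt(3)))
(-42 + 65)*p(r) = (-42 + 65)*(-2 + 6*4 - 10*4*sqrt(3)) = 23*(-2 + 24 - 40*sqrt(3)) = 23*(22 - 40*sqrt(3)) = 506 - 920*sqrt(3)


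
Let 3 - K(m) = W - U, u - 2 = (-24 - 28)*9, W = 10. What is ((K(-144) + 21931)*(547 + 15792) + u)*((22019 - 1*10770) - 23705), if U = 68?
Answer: -4475774894832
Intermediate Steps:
u = -466 (u = 2 + (-24 - 28)*9 = 2 - 52*9 = 2 - 468 = -466)
K(m) = 61 (K(m) = 3 - (10 - 1*68) = 3 - (10 - 68) = 3 - 1*(-58) = 3 + 58 = 61)
((K(-144) + 21931)*(547 + 15792) + u)*((22019 - 1*10770) - 23705) = ((61 + 21931)*(547 + 15792) - 466)*((22019 - 1*10770) - 23705) = (21992*16339 - 466)*((22019 - 10770) - 23705) = (359327288 - 466)*(11249 - 23705) = 359326822*(-12456) = -4475774894832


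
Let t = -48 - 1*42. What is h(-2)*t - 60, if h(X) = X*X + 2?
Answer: -600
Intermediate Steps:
t = -90 (t = -48 - 42 = -90)
h(X) = 2 + X**2 (h(X) = X**2 + 2 = 2 + X**2)
h(-2)*t - 60 = (2 + (-2)**2)*(-90) - 60 = (2 + 4)*(-90) - 60 = 6*(-90) - 60 = -540 - 60 = -600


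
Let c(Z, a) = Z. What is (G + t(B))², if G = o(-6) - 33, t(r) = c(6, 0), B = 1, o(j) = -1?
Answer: 784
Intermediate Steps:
t(r) = 6
G = -34 (G = -1 - 33 = -34)
(G + t(B))² = (-34 + 6)² = (-28)² = 784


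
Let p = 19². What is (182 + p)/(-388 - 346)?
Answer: -543/734 ≈ -0.73978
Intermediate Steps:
p = 361
(182 + p)/(-388 - 346) = (182 + 361)/(-388 - 346) = 543/(-734) = 543*(-1/734) = -543/734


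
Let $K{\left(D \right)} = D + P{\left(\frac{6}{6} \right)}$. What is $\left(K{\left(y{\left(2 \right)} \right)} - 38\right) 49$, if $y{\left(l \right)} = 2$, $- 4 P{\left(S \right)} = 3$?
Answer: $- \frac{7203}{4} \approx -1800.8$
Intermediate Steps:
$P{\left(S \right)} = - \frac{3}{4}$ ($P{\left(S \right)} = \left(- \frac{1}{4}\right) 3 = - \frac{3}{4}$)
$K{\left(D \right)} = - \frac{3}{4} + D$ ($K{\left(D \right)} = D - \frac{3}{4} = - \frac{3}{4} + D$)
$\left(K{\left(y{\left(2 \right)} \right)} - 38\right) 49 = \left(\left(- \frac{3}{4} + 2\right) - 38\right) 49 = \left(\frac{5}{4} - 38\right) 49 = \left(- \frac{147}{4}\right) 49 = - \frac{7203}{4}$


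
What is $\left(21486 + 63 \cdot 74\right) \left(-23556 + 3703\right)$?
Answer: $-519116244$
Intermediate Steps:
$\left(21486 + 63 \cdot 74\right) \left(-23556 + 3703\right) = \left(21486 + 4662\right) \left(-19853\right) = 26148 \left(-19853\right) = -519116244$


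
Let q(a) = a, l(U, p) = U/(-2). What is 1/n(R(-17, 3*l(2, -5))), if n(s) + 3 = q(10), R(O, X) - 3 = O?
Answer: ⅐ ≈ 0.14286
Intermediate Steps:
l(U, p) = -U/2 (l(U, p) = U*(-½) = -U/2)
R(O, X) = 3 + O
n(s) = 7 (n(s) = -3 + 10 = 7)
1/n(R(-17, 3*l(2, -5))) = 1/7 = ⅐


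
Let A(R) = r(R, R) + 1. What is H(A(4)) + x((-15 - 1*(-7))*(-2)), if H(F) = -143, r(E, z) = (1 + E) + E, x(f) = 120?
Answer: -23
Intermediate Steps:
r(E, z) = 1 + 2*E
A(R) = 2 + 2*R (A(R) = (1 + 2*R) + 1 = 2 + 2*R)
H(A(4)) + x((-15 - 1*(-7))*(-2)) = -143 + 120 = -23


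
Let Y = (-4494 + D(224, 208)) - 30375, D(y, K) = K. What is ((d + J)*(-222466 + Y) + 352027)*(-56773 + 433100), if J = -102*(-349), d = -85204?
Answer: 4800199153698403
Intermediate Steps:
J = 35598
Y = -34661 (Y = (-4494 + 208) - 30375 = -4286 - 30375 = -34661)
((d + J)*(-222466 + Y) + 352027)*(-56773 + 433100) = ((-85204 + 35598)*(-222466 - 34661) + 352027)*(-56773 + 433100) = (-49606*(-257127) + 352027)*376327 = (12755041962 + 352027)*376327 = 12755393989*376327 = 4800199153698403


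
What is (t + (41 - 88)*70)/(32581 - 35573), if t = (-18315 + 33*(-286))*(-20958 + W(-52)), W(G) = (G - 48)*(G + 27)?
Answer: -32016349/187 ≈ -1.7121e+5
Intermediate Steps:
W(G) = (-48 + G)*(27 + G)
t = 512264874 (t = (-18315 + 33*(-286))*(-20958 + (-1296 + (-52)² - 21*(-52))) = (-18315 - 9438)*(-20958 + (-1296 + 2704 + 1092)) = -27753*(-20958 + 2500) = -27753*(-18458) = 512264874)
(t + (41 - 88)*70)/(32581 - 35573) = (512264874 + (41 - 88)*70)/(32581 - 35573) = (512264874 - 47*70)/(-2992) = (512264874 - 3290)*(-1/2992) = 512261584*(-1/2992) = -32016349/187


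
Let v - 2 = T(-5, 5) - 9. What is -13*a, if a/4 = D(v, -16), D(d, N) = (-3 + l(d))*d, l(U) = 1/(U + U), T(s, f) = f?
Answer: -338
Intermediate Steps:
l(U) = 1/(2*U)
v = -2 (v = 2 + (5 - 9) = 2 - 4 = -2)
D(d, N) = d*(-3 + 1/(2*d)) (D(d, N) = (-3 + 1/(2*d))*d = d*(-3 + 1/(2*d)))
a = 26 (a = 4*(½ - 3*(-2)) = 4*(½ + 6) = 4*(13/2) = 26)
-13*a = -13*26 = -338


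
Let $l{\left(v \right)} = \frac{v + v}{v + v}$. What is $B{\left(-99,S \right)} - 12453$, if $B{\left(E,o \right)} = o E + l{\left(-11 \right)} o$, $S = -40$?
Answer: $-8533$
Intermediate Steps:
$l{\left(v \right)} = 1$ ($l{\left(v \right)} = \frac{2 v}{2 v} = 2 v \frac{1}{2 v} = 1$)
$B{\left(E,o \right)} = o + E o$ ($B{\left(E,o \right)} = o E + 1 o = E o + o = o + E o$)
$B{\left(-99,S \right)} - 12453 = - 40 \left(1 - 99\right) - 12453 = \left(-40\right) \left(-98\right) - 12453 = 3920 - 12453 = -8533$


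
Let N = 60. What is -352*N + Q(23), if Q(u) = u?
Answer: -21097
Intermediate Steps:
-352*N + Q(23) = -352*60 + 23 = -21120 + 23 = -21097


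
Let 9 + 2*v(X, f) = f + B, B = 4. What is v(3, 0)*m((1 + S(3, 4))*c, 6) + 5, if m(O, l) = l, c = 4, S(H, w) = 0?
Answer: -10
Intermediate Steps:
v(X, f) = -5/2 + f/2 (v(X, f) = -9/2 + (f + 4)/2 = -9/2 + (4 + f)/2 = -9/2 + (2 + f/2) = -5/2 + f/2)
v(3, 0)*m((1 + S(3, 4))*c, 6) + 5 = (-5/2 + (1/2)*0)*6 + 5 = (-5/2 + 0)*6 + 5 = -5/2*6 + 5 = -15 + 5 = -10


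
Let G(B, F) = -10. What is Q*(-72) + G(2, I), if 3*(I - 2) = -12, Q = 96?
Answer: -6922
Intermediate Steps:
I = -2 (I = 2 + (⅓)*(-12) = 2 - 4 = -2)
Q*(-72) + G(2, I) = 96*(-72) - 10 = -6912 - 10 = -6922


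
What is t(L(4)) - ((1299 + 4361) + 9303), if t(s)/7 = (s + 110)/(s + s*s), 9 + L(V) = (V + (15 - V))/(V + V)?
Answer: -5963653/399 ≈ -14947.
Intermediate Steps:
L(V) = -9 + 15/(2*V) (L(V) = -9 + (V + (15 - V))/(V + V) = -9 + 15/((2*V)) = -9 + 15*(1/(2*V)) = -9 + 15/(2*V))
t(s) = 7*(110 + s)/(s + s²) (t(s) = 7*((s + 110)/(s + s*s)) = 7*((110 + s)/(s + s²)) = 7*(110 + s)/(s + s²))
t(L(4)) - ((1299 + 4361) + 9303) = 7*(110 + (-9 + (15/2)/4))/((-9 + (15/2)/4)*(1 + (-9 + (15/2)/4))) - ((1299 + 4361) + 9303) = 7*(110 + (-9 + (15/2)*(¼)))/((-9 + (15/2)*(¼))*(1 + (-9 + (15/2)*(¼)))) - (5660 + 9303) = 7*(110 + (-9 + 15/8))/((-9 + 15/8)*(1 + (-9 + 15/8))) - 1*14963 = 7*(110 - 57/8)/((-57/8)*(1 - 57/8)) - 14963 = 7*(-8/57)*(823/8)/(-49/8) - 14963 = 7*(-8/57)*(-8/49)*(823/8) - 14963 = 6584/399 - 14963 = -5963653/399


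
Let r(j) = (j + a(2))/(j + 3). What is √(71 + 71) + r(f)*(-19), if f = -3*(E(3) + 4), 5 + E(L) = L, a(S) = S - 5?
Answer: -57 + √142 ≈ -45.084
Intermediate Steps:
a(S) = -5 + S
E(L) = -5 + L
f = -6 (f = -3*((-5 + 3) + 4) = -3*(-2 + 4) = -3*2 = -6)
r(j) = (-3 + j)/(3 + j) (r(j) = (j + (-5 + 2))/(j + 3) = (j - 3)/(3 + j) = (-3 + j)/(3 + j))
√(71 + 71) + r(f)*(-19) = √(71 + 71) + ((-3 - 6)/(3 - 6))*(-19) = √142 + (-9/(-3))*(-19) = √142 - ⅓*(-9)*(-19) = √142 + 3*(-19) = √142 - 57 = -57 + √142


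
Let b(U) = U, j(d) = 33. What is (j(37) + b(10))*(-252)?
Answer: -10836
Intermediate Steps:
(j(37) + b(10))*(-252) = (33 + 10)*(-252) = 43*(-252) = -10836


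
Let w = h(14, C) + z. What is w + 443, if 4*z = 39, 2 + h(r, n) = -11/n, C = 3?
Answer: 5365/12 ≈ 447.08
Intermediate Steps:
h(r, n) = -2 - 11/n
z = 39/4 (z = (¼)*39 = 39/4 ≈ 9.7500)
w = 49/12 (w = (-2 - 11/3) + 39/4 = -17/3 + 39/4 = 49/12 ≈ 4.0833)
w + 443 = 49/12 + 443 = 5365/12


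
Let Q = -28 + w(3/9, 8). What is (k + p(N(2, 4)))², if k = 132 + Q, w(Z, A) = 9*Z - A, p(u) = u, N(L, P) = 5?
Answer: 10816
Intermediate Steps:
w(Z, A) = -A + 9*Z
Q = -33 (Q = -28 + (-1*8 + 9*(3/9)) = -28 + (-8 + 9*(3*(⅑))) = -28 + (-8 + 9*(⅓)) = -28 + (-8 + 3) = -28 - 5 = -33)
k = 99 (k = 132 - 33 = 99)
(k + p(N(2, 4)))² = (99 + 5)² = 104² = 10816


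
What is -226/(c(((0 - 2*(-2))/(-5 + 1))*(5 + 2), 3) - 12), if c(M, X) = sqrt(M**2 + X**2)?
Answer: 1356/43 + 113*sqrt(58)/43 ≈ 51.548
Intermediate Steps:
-226/(c(((0 - 2*(-2))/(-5 + 1))*(5 + 2), 3) - 12) = -226/(sqrt((((0 - 2*(-2))/(-5 + 1))*(5 + 2))**2 + 3**2) - 12) = -226/(sqrt((((0 + 4)/(-4))*7)**2 + 9) - 12) = -226/(sqrt(((4*(-1/4))*7)**2 + 9) - 12) = -226/(sqrt((-1*7)**2 + 9) - 12) = -226/(sqrt((-7)**2 + 9) - 12) = -226/(sqrt(49 + 9) - 12) = -226/(sqrt(58) - 12) = -226/(-12 + sqrt(58))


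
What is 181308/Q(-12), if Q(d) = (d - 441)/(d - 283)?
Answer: 17828620/151 ≈ 1.1807e+5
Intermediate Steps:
Q(d) = (-441 + d)/(-283 + d)
181308/Q(-12) = 181308/(((-441 - 12)/(-283 - 12))) = 181308/((-453/(-295))) = 181308/((-1/295*(-453))) = 181308/(453/295) = 181308*(295/453) = 17828620/151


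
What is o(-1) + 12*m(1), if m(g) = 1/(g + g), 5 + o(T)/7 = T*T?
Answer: -22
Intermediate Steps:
o(T) = -35 + 7*T² (o(T) = -35 + 7*(T*T) = -35 + 7*T²)
m(g) = 1/(2*g)
o(-1) + 12*m(1) = (-35 + 7*(-1)²) + 12*((½)/1) = (-35 + 7*1) + 12*((½)*1) = (-35 + 7) + 12*(½) = -28 + 6 = -22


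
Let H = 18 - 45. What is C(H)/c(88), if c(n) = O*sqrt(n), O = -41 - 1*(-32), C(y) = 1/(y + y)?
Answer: sqrt(22)/21384 ≈ 0.00021934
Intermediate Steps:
H = -27
C(y) = 1/(2*y)
O = -9 (O = -41 + 32 = -9)
c(n) = -9*sqrt(n)
C(H)/c(88) = ((1/2)/(-27))/((-18*sqrt(22))) = ((1/2)*(-1/27))/((-18*sqrt(22))) = -(-sqrt(22)/396)/54 = -(-1)*sqrt(22)/21384 = sqrt(22)/21384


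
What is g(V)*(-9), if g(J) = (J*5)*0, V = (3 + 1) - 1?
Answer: 0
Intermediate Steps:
V = 3 (V = 4 - 1 = 3)
g(J) = 0 (g(J) = (5*J)*0 = 0)
g(V)*(-9) = 0*(-9) = 0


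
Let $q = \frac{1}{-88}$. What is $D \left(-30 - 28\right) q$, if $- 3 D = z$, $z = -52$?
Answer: $\frac{377}{33} \approx 11.424$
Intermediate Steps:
$D = \frac{52}{3}$ ($D = \left(- \frac{1}{3}\right) \left(-52\right) = \frac{52}{3} \approx 17.333$)
$q = - \frac{1}{88} \approx -0.011364$
$D \left(-30 - 28\right) q = \frac{52 \left(-30 - 28\right)}{3} \left(- \frac{1}{88}\right) = \frac{52}{3} \left(-58\right) \left(- \frac{1}{88}\right) = \left(- \frac{3016}{3}\right) \left(- \frac{1}{88}\right) = \frac{377}{33}$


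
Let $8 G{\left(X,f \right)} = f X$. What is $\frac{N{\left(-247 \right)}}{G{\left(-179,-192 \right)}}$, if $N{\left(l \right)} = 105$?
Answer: $\frac{35}{1432} \approx 0.024441$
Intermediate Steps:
$G{\left(X,f \right)} = \frac{X f}{8}$ ($G{\left(X,f \right)} = \frac{f X}{8} = \frac{X f}{8}$)
$\frac{N{\left(-247 \right)}}{G{\left(-179,-192 \right)}} = \frac{105}{\frac{1}{8} \left(-179\right) \left(-192\right)} = \frac{105}{4296} = 105 \cdot \frac{1}{4296} = \frac{35}{1432}$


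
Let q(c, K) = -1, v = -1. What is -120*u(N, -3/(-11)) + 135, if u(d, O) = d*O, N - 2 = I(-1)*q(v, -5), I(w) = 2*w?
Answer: 45/11 ≈ 4.0909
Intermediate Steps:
N = 4 (N = 2 + (2*(-1))*(-1) = 2 - 2*(-1) = 2 + 2 = 4)
u(d, O) = O*d
-120*u(N, -3/(-11)) + 135 = -120*(-3/(-11))*4 + 135 = -120*(-3*(-1/11))*4 + 135 = -360*4/11 + 135 = -120*12/11 + 135 = -1440/11 + 135 = 45/11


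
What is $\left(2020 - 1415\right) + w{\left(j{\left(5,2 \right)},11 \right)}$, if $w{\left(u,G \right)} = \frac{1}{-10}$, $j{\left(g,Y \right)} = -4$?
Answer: $\frac{6049}{10} \approx 604.9$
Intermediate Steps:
$w{\left(u,G \right)} = - \frac{1}{10}$
$\left(2020 - 1415\right) + w{\left(j{\left(5,2 \right)},11 \right)} = \left(2020 - 1415\right) - \frac{1}{10} = 605 - \frac{1}{10} = \frac{6049}{10}$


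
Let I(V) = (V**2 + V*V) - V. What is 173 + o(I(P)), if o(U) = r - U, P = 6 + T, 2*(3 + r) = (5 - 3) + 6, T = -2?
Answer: 146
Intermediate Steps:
r = 1 (r = -3 + ((5 - 3) + 6)/2 = -3 + (2 + 6)/2 = -3 + (1/2)*8 = -3 + 4 = 1)
P = 4 (P = 6 - 2 = 4)
I(V) = -V + 2*V**2 (I(V) = (V**2 + V**2) - V = 2*V**2 - V = -V + 2*V**2)
o(U) = 1 - U
173 + o(I(P)) = 173 + (1 - 4*(-1 + 2*4)) = 173 + (1 - 4*(-1 + 8)) = 173 + (1 - 4*7) = 173 + (1 - 1*28) = 173 + (1 - 28) = 173 - 27 = 146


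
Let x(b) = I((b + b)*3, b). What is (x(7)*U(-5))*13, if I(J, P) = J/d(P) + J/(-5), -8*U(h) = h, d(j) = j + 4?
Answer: -819/22 ≈ -37.227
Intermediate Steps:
d(j) = 4 + j
U(h) = -h/8
I(J, P) = -J/5 + J/(4 + P) (I(J, P) = J/(4 + P) + J/(-5) = J/(4 + P) + J*(-⅕) = J/(4 + P) - J/5 = -J/5 + J/(4 + P))
x(b) = 6*b*(1 - b)/(5*(4 + b)) (x(b) = ((b + b)*3)*(1 - b)/(5*(4 + b)) = ((2*b)*3)*(1 - b)/(5*(4 + b)) = (6*b)*(1 - b)/(5*(4 + b)) = 6*b*(1 - b)/(5*(4 + b)))
(x(7)*U(-5))*13 = (((6/5)*7*(1 - 1*7)/(4 + 7))*(-⅛*(-5)))*13 = (((6/5)*7*(1 - 7)/11)*(5/8))*13 = (((6/5)*7*(1/11)*(-6))*(5/8))*13 = -252/55*5/8*13 = -63/22*13 = -819/22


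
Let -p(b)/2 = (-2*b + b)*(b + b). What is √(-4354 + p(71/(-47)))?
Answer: I*√9597822/47 ≈ 65.916*I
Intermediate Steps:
p(b) = 4*b² (p(b) = -2*(-2*b + b)*(b + b) = -2*(-b)*2*b = -(-4)*b² = 4*b²)
√(-4354 + p(71/(-47))) = √(-4354 + 4*(71/(-47))²) = √(-4354 + 4*(71*(-1/47))²) = √(-4354 + 4*(-71/47)²) = √(-4354 + 4*(5041/2209)) = √(-4354 + 20164/2209) = √(-9597822/2209) = I*√9597822/47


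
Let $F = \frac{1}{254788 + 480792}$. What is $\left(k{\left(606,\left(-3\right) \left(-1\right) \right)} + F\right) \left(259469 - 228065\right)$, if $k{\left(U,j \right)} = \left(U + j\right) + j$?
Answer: $\frac{3534323618811}{183895} \approx 1.9219 \cdot 10^{7}$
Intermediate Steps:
$k{\left(U,j \right)} = U + 2 j$
$F = \frac{1}{735580} \approx 1.3595 \cdot 10^{-6}$
$\left(k{\left(606,\left(-3\right) \left(-1\right) \right)} + F\right) \left(259469 - 228065\right) = \left(\left(606 + 2 \left(\left(-3\right) \left(-1\right)\right)\right) + \frac{1}{735580}\right) \left(259469 - 228065\right) = \left(\left(606 + 2 \cdot 3\right) + \frac{1}{735580}\right) 31404 = \left(\left(606 + 6\right) + \frac{1}{735580}\right) 31404 = \left(612 + \frac{1}{735580}\right) 31404 = \frac{450174961}{735580} \cdot 31404 = \frac{3534323618811}{183895}$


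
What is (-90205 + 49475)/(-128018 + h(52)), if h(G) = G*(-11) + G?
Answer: 20365/64269 ≈ 0.31687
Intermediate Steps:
h(G) = -10*G (h(G) = -11*G + G = -10*G)
(-90205 + 49475)/(-128018 + h(52)) = (-90205 + 49475)/(-128018 - 10*52) = -40730/(-128018 - 520) = -40730/(-128538) = -40730*(-1/128538) = 20365/64269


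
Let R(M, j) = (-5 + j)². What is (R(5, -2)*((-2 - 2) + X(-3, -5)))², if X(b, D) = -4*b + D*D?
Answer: 2614689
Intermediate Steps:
X(b, D) = D² - 4*b (X(b, D) = -4*b + D² = D² - 4*b)
(R(5, -2)*((-2 - 2) + X(-3, -5)))² = ((-5 - 2)²*((-2 - 2) + ((-5)² - 4*(-3))))² = ((-7)²*(-4 + (25 + 12)))² = (49*(-4 + 37))² = (49*33)² = 1617² = 2614689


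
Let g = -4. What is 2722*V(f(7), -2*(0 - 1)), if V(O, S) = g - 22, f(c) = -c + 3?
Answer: -70772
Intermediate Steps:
f(c) = 3 - c
V(O, S) = -26 (V(O, S) = -4 - 22 = -26)
2722*V(f(7), -2*(0 - 1)) = 2722*(-26) = -70772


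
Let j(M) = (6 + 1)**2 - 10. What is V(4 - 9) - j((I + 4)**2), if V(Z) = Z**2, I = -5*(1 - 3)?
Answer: -14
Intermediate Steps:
I = 10 (I = -5*(-2) = 10)
j(M) = 39 (j(M) = 7**2 - 10 = 49 - 10 = 39)
V(4 - 9) - j((I + 4)**2) = (4 - 9)**2 - 1*39 = (-5)**2 - 39 = 25 - 39 = -14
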